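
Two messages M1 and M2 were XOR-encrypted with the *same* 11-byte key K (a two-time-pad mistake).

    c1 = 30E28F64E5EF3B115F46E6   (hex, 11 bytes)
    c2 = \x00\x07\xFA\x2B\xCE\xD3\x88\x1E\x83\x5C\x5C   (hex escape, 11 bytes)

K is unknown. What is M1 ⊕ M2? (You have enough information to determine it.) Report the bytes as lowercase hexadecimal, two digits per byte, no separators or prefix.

30e5754f2b3cb30fdc1aba

c1 ⊕ c2 = (M1 ⊕ K) ⊕ (M2 ⊕ K) = M1 ⊕ M2 — the shared key cancels under XOR.
30 ⊕ 00 = 30
e2 ⊕ 07 = e5
8f ⊕ fa = 75
64 ⊕ 2b = 4f
e5 ⊕ ce = 2b
ef ⊕ d3 = 3c
3b ⊕ 88 = b3
11 ⊕ 1e = 0f
5f ⊕ 83 = dc
46 ⊕ 5c = 1a
e6 ⊕ 5c = ba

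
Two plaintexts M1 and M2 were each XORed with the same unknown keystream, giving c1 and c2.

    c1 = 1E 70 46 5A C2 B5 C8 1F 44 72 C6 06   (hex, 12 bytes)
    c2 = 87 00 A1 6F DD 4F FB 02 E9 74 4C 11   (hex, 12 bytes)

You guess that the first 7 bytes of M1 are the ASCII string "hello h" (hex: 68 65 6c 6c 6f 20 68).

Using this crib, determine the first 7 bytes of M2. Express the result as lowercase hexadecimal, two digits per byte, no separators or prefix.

f1158b5970da5b

First, c1 ⊕ c2 = (M1 ⊕ K) ⊕ (M2 ⊕ K) = M1 ⊕ M2, so the key drops out. Then M2 = (M1 ⊕ M2) ⊕ M1 over the first 7 bytes.
byte 0: (1e xor 87) xor 68 = 99 xor 68 = f1
byte 1: (70 xor 00) xor 65 = 70 xor 65 = 15
byte 2: (46 xor a1) xor 6c = e7 xor 6c = 8b
byte 3: (5a xor 6f) xor 6c = 35 xor 6c = 59
byte 4: (c2 xor dd) xor 6f = 1f xor 6f = 70
byte 5: (b5 xor 4f) xor 20 = fa xor 20 = da
byte 6: (c8 xor fb) xor 68 = 33 xor 68 = 5b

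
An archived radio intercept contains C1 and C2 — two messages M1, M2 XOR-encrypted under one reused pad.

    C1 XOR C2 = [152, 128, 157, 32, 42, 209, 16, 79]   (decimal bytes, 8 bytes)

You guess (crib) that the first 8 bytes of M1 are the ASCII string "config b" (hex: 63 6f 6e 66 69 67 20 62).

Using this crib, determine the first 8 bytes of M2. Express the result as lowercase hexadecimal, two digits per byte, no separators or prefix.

Since C1 ⊕ C2 = M1 ⊕ M2, XORing with the guessed M1 bytes yields the corresponding M2 bytes: M2 = (C1 ⊕ C2) ⊕ M1.
byte 0: 98 ⊕ 63 = fb
byte 1: 80 ⊕ 6f = ef
byte 2: 9d ⊕ 6e = f3
byte 3: 20 ⊕ 66 = 46
byte 4: 2a ⊕ 69 = 43
byte 5: d1 ⊕ 67 = b6
byte 6: 10 ⊕ 20 = 30
byte 7: 4f ⊕ 62 = 2d

fbeff34643b6302d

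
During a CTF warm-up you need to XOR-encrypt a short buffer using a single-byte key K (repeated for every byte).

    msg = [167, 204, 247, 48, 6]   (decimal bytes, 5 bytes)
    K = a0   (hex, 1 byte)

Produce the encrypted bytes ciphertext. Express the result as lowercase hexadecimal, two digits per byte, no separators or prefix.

The 1-byte key repeats, so the effective keystream is a0 a0 a0 a0 a0.
byte 0: a7 ⊕ a0 = 07
byte 1: cc ⊕ a0 = 6c
byte 2: f7 ⊕ a0 = 57
byte 3: 30 ⊕ a0 = 90
byte 4: 06 ⊕ a0 = a6

076c5790a6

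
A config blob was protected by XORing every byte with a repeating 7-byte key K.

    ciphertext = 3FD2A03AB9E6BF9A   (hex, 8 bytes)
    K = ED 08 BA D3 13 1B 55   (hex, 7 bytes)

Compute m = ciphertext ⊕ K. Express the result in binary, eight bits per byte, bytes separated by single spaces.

11010010 11011010 00011010 11101001 10101010 11111101 11101010 01110111

The 7-byte key repeats, so the effective keystream is ed 08 ba d3 13 1b 55 ed.
byte 0: 3f XOR ed = d2
byte 1: d2 XOR 08 = da
byte 2: a0 XOR ba = 1a
byte 3: 3a XOR d3 = e9
byte 4: b9 XOR 13 = aa
byte 5: e6 XOR 1b = fd
byte 6: bf XOR 55 = ea
byte 7: 9a XOR ed = 77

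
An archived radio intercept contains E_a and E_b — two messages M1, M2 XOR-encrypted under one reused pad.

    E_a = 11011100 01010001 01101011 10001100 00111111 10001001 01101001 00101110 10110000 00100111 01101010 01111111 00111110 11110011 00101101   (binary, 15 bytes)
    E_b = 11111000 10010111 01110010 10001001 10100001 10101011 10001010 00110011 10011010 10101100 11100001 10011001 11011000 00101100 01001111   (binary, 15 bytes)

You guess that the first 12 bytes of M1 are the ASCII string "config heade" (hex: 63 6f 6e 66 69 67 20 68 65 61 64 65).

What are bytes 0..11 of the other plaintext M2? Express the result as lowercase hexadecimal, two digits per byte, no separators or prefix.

47a97763f745c3754feaef83

First, E_a ⊕ E_b = (M1 ⊕ K) ⊕ (M2 ⊕ K) = M1 ⊕ M2, so the key drops out. Then M2 = (M1 ⊕ M2) ⊕ M1 over the first 12 bytes.
byte 0: (dc ⊕ f8) ⊕ 63 = 24 ⊕ 63 = 47
byte 1: (51 ⊕ 97) ⊕ 6f = c6 ⊕ 6f = a9
byte 2: (6b ⊕ 72) ⊕ 6e = 19 ⊕ 6e = 77
byte 3: (8c ⊕ 89) ⊕ 66 = 05 ⊕ 66 = 63
byte 4: (3f ⊕ a1) ⊕ 69 = 9e ⊕ 69 = f7
byte 5: (89 ⊕ ab) ⊕ 67 = 22 ⊕ 67 = 45
byte 6: (69 ⊕ 8a) ⊕ 20 = e3 ⊕ 20 = c3
byte 7: (2e ⊕ 33) ⊕ 68 = 1d ⊕ 68 = 75
byte 8: (b0 ⊕ 9a) ⊕ 65 = 2a ⊕ 65 = 4f
byte 9: (27 ⊕ ac) ⊕ 61 = 8b ⊕ 61 = ea
byte 10: (6a ⊕ e1) ⊕ 64 = 8b ⊕ 64 = ef
byte 11: (7f ⊕ 99) ⊕ 65 = e6 ⊕ 65 = 83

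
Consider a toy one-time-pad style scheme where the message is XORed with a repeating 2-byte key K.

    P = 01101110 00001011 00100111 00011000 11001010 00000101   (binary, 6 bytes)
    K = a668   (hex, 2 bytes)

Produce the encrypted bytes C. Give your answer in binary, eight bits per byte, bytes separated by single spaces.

11001000 01100011 10000001 01110000 01101100 01101101

The 2-byte key repeats, so the effective keystream is a6 68 a6 68 a6 68.
byte 0: 110 XOR 166 = 200
byte 1:  11 XOR 104 =  99
byte 2:  39 XOR 166 = 129
byte 3:  24 XOR 104 = 112
byte 4: 202 XOR 166 = 108
byte 5:   5 XOR 104 = 109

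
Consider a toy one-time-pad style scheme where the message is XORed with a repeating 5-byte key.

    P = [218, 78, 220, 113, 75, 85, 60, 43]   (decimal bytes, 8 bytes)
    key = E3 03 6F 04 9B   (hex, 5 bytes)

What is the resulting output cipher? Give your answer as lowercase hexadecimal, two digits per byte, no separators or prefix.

394db375d0b63f44

The 5-byte key repeats, so the effective keystream is e3 03 6f 04 9b e3 03 6f.
byte 0: 218 ^ 227 =  57
byte 1:  78 ^   3 =  77
byte 2: 220 ^ 111 = 179
byte 3: 113 ^   4 = 117
byte 4:  75 ^ 155 = 208
byte 5:  85 ^ 227 = 182
byte 6:  60 ^   3 =  63
byte 7:  43 ^ 111 =  68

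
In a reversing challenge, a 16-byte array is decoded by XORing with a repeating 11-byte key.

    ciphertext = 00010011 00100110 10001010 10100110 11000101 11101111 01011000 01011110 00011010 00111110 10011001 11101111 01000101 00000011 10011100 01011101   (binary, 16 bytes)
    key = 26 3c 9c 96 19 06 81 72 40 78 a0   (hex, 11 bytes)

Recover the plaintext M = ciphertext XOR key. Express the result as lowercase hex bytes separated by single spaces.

35 1a 16 30 dc e9 d9 2c 5a 46 39 c9 79 9f 0a 44

The 11-byte key repeats, so the effective keystream is 26 3c 9c 96 19 06 81 72 40 78 a0 26 3c 9c 96 19.
byte 0: 00010011 xor 00100110 = 00110101
byte 1: 00100110 xor 00111100 = 00011010
byte 2: 10001010 xor 10011100 = 00010110
byte 3: 10100110 xor 10010110 = 00110000
byte 4: 11000101 xor 00011001 = 11011100
byte 5: 11101111 xor 00000110 = 11101001
byte 6: 01011000 xor 10000001 = 11011001
byte 7: 01011110 xor 01110010 = 00101100
byte 8: 00011010 xor 01000000 = 01011010
byte 9: 00111110 xor 01111000 = 01000110
byte 10: 10011001 xor 10100000 = 00111001
byte 11: 11101111 xor 00100110 = 11001001
byte 12: 01000101 xor 00111100 = 01111001
byte 13: 00000011 xor 10011100 = 10011111
byte 14: 10011100 xor 10010110 = 00001010
byte 15: 01011101 xor 00011001 = 01000100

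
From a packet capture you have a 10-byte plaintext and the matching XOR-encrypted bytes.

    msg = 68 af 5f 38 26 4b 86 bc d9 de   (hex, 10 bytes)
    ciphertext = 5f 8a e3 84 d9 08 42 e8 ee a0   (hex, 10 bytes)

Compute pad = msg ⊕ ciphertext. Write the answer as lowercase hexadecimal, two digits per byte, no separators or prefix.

3725bcbcff43c454377e

Since ciphertext = msg ⊕ pad, XORing both sides with msg gives pad = msg ⊕ ciphertext.
byte 0: 104 XOR  95 =  55
byte 1: 175 XOR 138 =  37
byte 2:  95 XOR 227 = 188
byte 3:  56 XOR 132 = 188
byte 4:  38 XOR 217 = 255
byte 5:  75 XOR   8 =  67
byte 6: 134 XOR  66 = 196
byte 7: 188 XOR 232 =  84
byte 8: 217 XOR 238 =  55
byte 9: 222 XOR 160 = 126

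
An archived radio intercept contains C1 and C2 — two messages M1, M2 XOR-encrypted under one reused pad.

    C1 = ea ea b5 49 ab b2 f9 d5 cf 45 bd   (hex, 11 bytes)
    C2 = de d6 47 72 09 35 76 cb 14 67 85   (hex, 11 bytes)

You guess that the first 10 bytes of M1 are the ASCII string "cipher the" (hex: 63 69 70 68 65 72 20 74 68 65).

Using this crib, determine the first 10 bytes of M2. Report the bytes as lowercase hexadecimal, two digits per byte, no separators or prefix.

57558253c7f5af6ab347

First, C1 ⊕ C2 = (M1 ⊕ K) ⊕ (M2 ⊕ K) = M1 ⊕ M2, so the key drops out. Then M2 = (M1 ⊕ M2) ⊕ M1 over the first 10 bytes.
byte 0: (ea ^ de) ^ 63 = 34 ^ 63 = 57
byte 1: (ea ^ d6) ^ 69 = 3c ^ 69 = 55
byte 2: (b5 ^ 47) ^ 70 = f2 ^ 70 = 82
byte 3: (49 ^ 72) ^ 68 = 3b ^ 68 = 53
byte 4: (ab ^ 09) ^ 65 = a2 ^ 65 = c7
byte 5: (b2 ^ 35) ^ 72 = 87 ^ 72 = f5
byte 6: (f9 ^ 76) ^ 20 = 8f ^ 20 = af
byte 7: (d5 ^ cb) ^ 74 = 1e ^ 74 = 6a
byte 8: (cf ^ 14) ^ 68 = db ^ 68 = b3
byte 9: (45 ^ 67) ^ 65 = 22 ^ 65 = 47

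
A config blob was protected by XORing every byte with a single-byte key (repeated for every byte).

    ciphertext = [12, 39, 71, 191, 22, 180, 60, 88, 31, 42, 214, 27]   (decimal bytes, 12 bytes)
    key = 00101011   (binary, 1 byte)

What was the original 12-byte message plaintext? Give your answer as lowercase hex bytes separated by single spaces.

The 1-byte key repeats, so the effective keystream is 2b 2b 2b 2b 2b 2b 2b 2b 2b 2b 2b 2b.
byte 0: 0c XOR 2b = 27
byte 1: 27 XOR 2b = 0c
byte 2: 47 XOR 2b = 6c
byte 3: bf XOR 2b = 94
byte 4: 16 XOR 2b = 3d
byte 5: b4 XOR 2b = 9f
byte 6: 3c XOR 2b = 17
byte 7: 58 XOR 2b = 73
byte 8: 1f XOR 2b = 34
byte 9: 2a XOR 2b = 01
byte 10: d6 XOR 2b = fd
byte 11: 1b XOR 2b = 30

27 0c 6c 94 3d 9f 17 73 34 01 fd 30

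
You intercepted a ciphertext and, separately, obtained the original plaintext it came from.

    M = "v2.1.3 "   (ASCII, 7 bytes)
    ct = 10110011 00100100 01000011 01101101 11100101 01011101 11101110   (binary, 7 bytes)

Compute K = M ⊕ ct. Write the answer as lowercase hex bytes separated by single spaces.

Since ct = M ⊕ K, XORing both sides with M gives K = M ⊕ ct.
76 XOR b3 = c5
32 XOR 24 = 16
2e XOR 43 = 6d
31 XOR 6d = 5c
2e XOR e5 = cb
33 XOR 5d = 6e
20 XOR ee = ce

c5 16 6d 5c cb 6e ce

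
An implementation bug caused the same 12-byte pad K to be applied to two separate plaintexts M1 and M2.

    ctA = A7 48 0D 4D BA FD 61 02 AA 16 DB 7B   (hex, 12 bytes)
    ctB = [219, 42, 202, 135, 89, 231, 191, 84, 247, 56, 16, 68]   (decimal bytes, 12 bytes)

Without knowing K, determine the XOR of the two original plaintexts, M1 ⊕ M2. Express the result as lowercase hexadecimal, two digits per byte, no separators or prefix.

7c62c7cae31ade565d2ecb3f

ctA ⊕ ctB = (M1 ⊕ K) ⊕ (M2 ⊕ K) = M1 ⊕ M2 — the shared key cancels under XOR.
a7 ^ db = 7c
48 ^ 2a = 62
0d ^ ca = c7
4d ^ 87 = ca
ba ^ 59 = e3
fd ^ e7 = 1a
61 ^ bf = de
02 ^ 54 = 56
aa ^ f7 = 5d
16 ^ 38 = 2e
db ^ 10 = cb
7b ^ 44 = 3f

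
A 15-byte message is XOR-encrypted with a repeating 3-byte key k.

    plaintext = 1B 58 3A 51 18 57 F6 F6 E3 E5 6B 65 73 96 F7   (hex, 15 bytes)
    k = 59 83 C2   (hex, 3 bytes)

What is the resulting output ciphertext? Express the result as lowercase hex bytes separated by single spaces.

The 3-byte key repeats, so the effective keystream is 59 83 c2 59 83 c2 59 83 c2 59 83 c2 59 83 c2.
byte 0: 1b xor 59 = 42
byte 1: 58 xor 83 = db
byte 2: 3a xor c2 = f8
byte 3: 51 xor 59 = 08
byte 4: 18 xor 83 = 9b
byte 5: 57 xor c2 = 95
byte 6: f6 xor 59 = af
byte 7: f6 xor 83 = 75
byte 8: e3 xor c2 = 21
byte 9: e5 xor 59 = bc
byte 10: 6b xor 83 = e8
byte 11: 65 xor c2 = a7
byte 12: 73 xor 59 = 2a
byte 13: 96 xor 83 = 15
byte 14: f7 xor c2 = 35

42 db f8 08 9b 95 af 75 21 bc e8 a7 2a 15 35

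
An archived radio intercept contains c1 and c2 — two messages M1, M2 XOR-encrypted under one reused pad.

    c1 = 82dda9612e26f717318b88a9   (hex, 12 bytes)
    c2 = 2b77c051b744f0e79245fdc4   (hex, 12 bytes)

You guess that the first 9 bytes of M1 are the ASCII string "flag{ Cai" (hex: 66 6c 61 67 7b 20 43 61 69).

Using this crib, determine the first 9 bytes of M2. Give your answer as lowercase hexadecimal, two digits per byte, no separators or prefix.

cfc60857e2424491ca

First, c1 ⊕ c2 = (M1 ⊕ K) ⊕ (M2 ⊕ K) = M1 ⊕ M2, so the key drops out. Then M2 = (M1 ⊕ M2) ⊕ M1 over the first 9 bytes.
byte 0: (82 xor 2b) xor 66 = a9 xor 66 = cf
byte 1: (dd xor 77) xor 6c = aa xor 6c = c6
byte 2: (a9 xor c0) xor 61 = 69 xor 61 = 08
byte 3: (61 xor 51) xor 67 = 30 xor 67 = 57
byte 4: (2e xor b7) xor 7b = 99 xor 7b = e2
byte 5: (26 xor 44) xor 20 = 62 xor 20 = 42
byte 6: (f7 xor f0) xor 43 = 07 xor 43 = 44
byte 7: (17 xor e7) xor 61 = f0 xor 61 = 91
byte 8: (31 xor 92) xor 69 = a3 xor 69 = ca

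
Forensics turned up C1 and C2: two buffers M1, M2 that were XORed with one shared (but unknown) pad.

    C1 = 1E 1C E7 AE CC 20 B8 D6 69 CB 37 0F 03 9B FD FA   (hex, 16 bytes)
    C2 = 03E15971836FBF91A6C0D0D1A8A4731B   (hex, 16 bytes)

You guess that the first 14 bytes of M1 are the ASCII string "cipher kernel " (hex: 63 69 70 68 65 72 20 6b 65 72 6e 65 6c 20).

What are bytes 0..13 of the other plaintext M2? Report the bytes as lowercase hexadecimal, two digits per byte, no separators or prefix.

First, C1 ⊕ C2 = (M1 ⊕ K) ⊕ (M2 ⊕ K) = M1 ⊕ M2, so the key drops out. Then M2 = (M1 ⊕ M2) ⊕ M1 over the first 14 bytes.
byte 0: (1e xor 03) xor 63 = 1d xor 63 = 7e
byte 1: (1c xor e1) xor 69 = fd xor 69 = 94
byte 2: (e7 xor 59) xor 70 = be xor 70 = ce
byte 3: (ae xor 71) xor 68 = df xor 68 = b7
byte 4: (cc xor 83) xor 65 = 4f xor 65 = 2a
byte 5: (20 xor 6f) xor 72 = 4f xor 72 = 3d
byte 6: (b8 xor bf) xor 20 = 07 xor 20 = 27
byte 7: (d6 xor 91) xor 6b = 47 xor 6b = 2c
byte 8: (69 xor a6) xor 65 = cf xor 65 = aa
byte 9: (cb xor c0) xor 72 = 0b xor 72 = 79
byte 10: (37 xor d0) xor 6e = e7 xor 6e = 89
byte 11: (0f xor d1) xor 65 = de xor 65 = bb
byte 12: (03 xor a8) xor 6c = ab xor 6c = c7
byte 13: (9b xor a4) xor 20 = 3f xor 20 = 1f

7e94ceb72a3d272caa7989bbc71f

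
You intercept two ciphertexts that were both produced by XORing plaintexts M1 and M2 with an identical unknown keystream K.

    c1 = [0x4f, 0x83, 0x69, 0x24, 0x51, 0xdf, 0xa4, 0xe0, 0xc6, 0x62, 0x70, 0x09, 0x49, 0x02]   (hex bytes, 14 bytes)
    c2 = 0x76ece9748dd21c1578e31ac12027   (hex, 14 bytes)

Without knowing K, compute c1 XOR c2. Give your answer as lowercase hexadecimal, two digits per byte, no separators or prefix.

396f8050dc0db8f5be816ac86925

c1 ⊕ c2 = (M1 ⊕ K) ⊕ (M2 ⊕ K) = M1 ⊕ M2 — the shared key cancels under XOR.
byte 0: 4f xor 76 = 39
byte 1: 83 xor ec = 6f
byte 2: 69 xor e9 = 80
byte 3: 24 xor 74 = 50
byte 4: 51 xor 8d = dc
byte 5: df xor d2 = 0d
byte 6: a4 xor 1c = b8
byte 7: e0 xor 15 = f5
byte 8: c6 xor 78 = be
byte 9: 62 xor e3 = 81
byte 10: 70 xor 1a = 6a
byte 11: 09 xor c1 = c8
byte 12: 49 xor 20 = 69
byte 13: 02 xor 27 = 25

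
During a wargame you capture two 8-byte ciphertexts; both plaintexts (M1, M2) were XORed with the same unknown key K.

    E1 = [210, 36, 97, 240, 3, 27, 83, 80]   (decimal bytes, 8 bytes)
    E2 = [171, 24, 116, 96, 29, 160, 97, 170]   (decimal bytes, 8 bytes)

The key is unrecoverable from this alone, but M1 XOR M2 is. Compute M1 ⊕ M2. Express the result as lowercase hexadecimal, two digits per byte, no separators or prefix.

E1 ⊕ E2 = (M1 ⊕ K) ⊕ (M2 ⊕ K) = M1 ⊕ M2 — the shared key cancels under XOR.
d2 XOR ab = 79
24 XOR 18 = 3c
61 XOR 74 = 15
f0 XOR 60 = 90
03 XOR 1d = 1e
1b XOR a0 = bb
53 XOR 61 = 32
50 XOR aa = fa

793c15901ebb32fa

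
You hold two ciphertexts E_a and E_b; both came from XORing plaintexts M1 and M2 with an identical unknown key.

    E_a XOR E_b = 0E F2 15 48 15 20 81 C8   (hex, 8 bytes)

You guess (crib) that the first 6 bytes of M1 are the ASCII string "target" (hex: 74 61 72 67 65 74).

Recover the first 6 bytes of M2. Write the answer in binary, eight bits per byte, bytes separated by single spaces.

Since E_a ⊕ E_b = M1 ⊕ M2, XORing with the guessed M1 bytes yields the corresponding M2 bytes: M2 = (E_a ⊕ E_b) ⊕ M1.
0e xor 74 = 7a
f2 xor 61 = 93
15 xor 72 = 67
48 xor 67 = 2f
15 xor 65 = 70
20 xor 74 = 54

01111010 10010011 01100111 00101111 01110000 01010100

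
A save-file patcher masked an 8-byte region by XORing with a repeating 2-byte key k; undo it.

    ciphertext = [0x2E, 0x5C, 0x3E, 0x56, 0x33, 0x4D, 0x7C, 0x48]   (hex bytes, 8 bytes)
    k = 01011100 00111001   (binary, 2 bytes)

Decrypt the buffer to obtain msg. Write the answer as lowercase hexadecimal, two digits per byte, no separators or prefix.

The 2-byte key repeats, so the effective keystream is 5c 39 5c 39 5c 39 5c 39.
byte 0:  46 ^  92 = 114
byte 1:  92 ^  57 = 101
byte 2:  62 ^  92 =  98
byte 3:  86 ^  57 = 111
byte 4:  51 ^  92 = 111
byte 5:  77 ^  57 = 116
byte 6: 124 ^  92 =  32
byte 7:  72 ^  57 = 113

7265626f6f742071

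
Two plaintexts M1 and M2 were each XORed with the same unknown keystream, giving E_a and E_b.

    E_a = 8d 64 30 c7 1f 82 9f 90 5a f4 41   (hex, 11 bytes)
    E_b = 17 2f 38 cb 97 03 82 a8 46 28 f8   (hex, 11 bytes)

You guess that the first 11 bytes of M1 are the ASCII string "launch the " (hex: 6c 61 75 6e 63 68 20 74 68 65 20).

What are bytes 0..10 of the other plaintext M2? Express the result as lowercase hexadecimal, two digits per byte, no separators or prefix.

First, E_a ⊕ E_b = (M1 ⊕ K) ⊕ (M2 ⊕ K) = M1 ⊕ M2, so the key drops out. Then M2 = (M1 ⊕ M2) ⊕ M1 over the first 11 bytes.
byte 0: (8d ⊕ 17) ⊕ 6c = 9a ⊕ 6c = f6
byte 1: (64 ⊕ 2f) ⊕ 61 = 4b ⊕ 61 = 2a
byte 2: (30 ⊕ 38) ⊕ 75 = 08 ⊕ 75 = 7d
byte 3: (c7 ⊕ cb) ⊕ 6e = 0c ⊕ 6e = 62
byte 4: (1f ⊕ 97) ⊕ 63 = 88 ⊕ 63 = eb
byte 5: (82 ⊕ 03) ⊕ 68 = 81 ⊕ 68 = e9
byte 6: (9f ⊕ 82) ⊕ 20 = 1d ⊕ 20 = 3d
byte 7: (90 ⊕ a8) ⊕ 74 = 38 ⊕ 74 = 4c
byte 8: (5a ⊕ 46) ⊕ 68 = 1c ⊕ 68 = 74
byte 9: (f4 ⊕ 28) ⊕ 65 = dc ⊕ 65 = b9
byte 10: (41 ⊕ f8) ⊕ 20 = b9 ⊕ 20 = 99

f62a7d62ebe93d4c74b999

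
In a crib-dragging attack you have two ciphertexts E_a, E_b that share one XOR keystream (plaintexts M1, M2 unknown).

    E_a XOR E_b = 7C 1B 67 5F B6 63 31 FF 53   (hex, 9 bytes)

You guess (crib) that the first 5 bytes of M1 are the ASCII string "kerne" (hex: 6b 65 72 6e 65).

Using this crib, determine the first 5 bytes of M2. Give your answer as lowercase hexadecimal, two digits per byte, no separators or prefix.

177e1531d3

Since E_a ⊕ E_b = M1 ⊕ M2, XORing with the guessed M1 bytes yields the corresponding M2 bytes: M2 = (E_a ⊕ E_b) ⊕ M1.
01111100 xor 01101011 = 00010111
00011011 xor 01100101 = 01111110
01100111 xor 01110010 = 00010101
01011111 xor 01101110 = 00110001
10110110 xor 01100101 = 11010011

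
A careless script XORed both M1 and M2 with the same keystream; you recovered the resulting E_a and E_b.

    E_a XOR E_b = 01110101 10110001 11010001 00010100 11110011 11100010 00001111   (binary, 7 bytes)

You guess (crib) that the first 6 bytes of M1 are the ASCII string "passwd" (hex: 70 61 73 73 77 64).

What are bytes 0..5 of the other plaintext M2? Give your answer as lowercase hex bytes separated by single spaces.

05 d0 a2 67 84 86

Since E_a ⊕ E_b = M1 ⊕ M2, XORing with the guessed M1 bytes yields the corresponding M2 bytes: M2 = (E_a ⊕ E_b) ⊕ M1.
117 xor 112 =   5
177 xor  97 = 208
209 xor 115 = 162
 20 xor 115 = 103
243 xor 119 = 132
226 xor 100 = 134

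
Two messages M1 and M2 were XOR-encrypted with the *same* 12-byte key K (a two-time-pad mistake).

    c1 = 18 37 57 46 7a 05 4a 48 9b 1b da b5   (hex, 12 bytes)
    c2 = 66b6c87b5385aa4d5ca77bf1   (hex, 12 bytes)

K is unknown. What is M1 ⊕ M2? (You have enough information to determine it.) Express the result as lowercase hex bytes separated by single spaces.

7e 81 9f 3d 29 80 e0 05 c7 bc a1 44

c1 ⊕ c2 = (M1 ⊕ K) ⊕ (M2 ⊕ K) = M1 ⊕ M2 — the shared key cancels under XOR.
byte 0: 18 xor 66 = 7e
byte 1: 37 xor b6 = 81
byte 2: 57 xor c8 = 9f
byte 3: 46 xor 7b = 3d
byte 4: 7a xor 53 = 29
byte 5: 05 xor 85 = 80
byte 6: 4a xor aa = e0
byte 7: 48 xor 4d = 05
byte 8: 9b xor 5c = c7
byte 9: 1b xor a7 = bc
byte 10: da xor 7b = a1
byte 11: b5 xor f1 = 44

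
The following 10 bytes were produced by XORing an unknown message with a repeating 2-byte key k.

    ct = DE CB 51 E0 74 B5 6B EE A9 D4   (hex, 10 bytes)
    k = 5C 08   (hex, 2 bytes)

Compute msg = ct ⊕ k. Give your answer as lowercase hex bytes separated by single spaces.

82 c3 0d e8 28 bd 37 e6 f5 dc

The 2-byte key repeats, so the effective keystream is 5c 08 5c 08 5c 08 5c 08 5c 08.
byte 0: 11011110 ^ 01011100 = 10000010
byte 1: 11001011 ^ 00001000 = 11000011
byte 2: 01010001 ^ 01011100 = 00001101
byte 3: 11100000 ^ 00001000 = 11101000
byte 4: 01110100 ^ 01011100 = 00101000
byte 5: 10110101 ^ 00001000 = 10111101
byte 6: 01101011 ^ 01011100 = 00110111
byte 7: 11101110 ^ 00001000 = 11100110
byte 8: 10101001 ^ 01011100 = 11110101
byte 9: 11010100 ^ 00001000 = 11011100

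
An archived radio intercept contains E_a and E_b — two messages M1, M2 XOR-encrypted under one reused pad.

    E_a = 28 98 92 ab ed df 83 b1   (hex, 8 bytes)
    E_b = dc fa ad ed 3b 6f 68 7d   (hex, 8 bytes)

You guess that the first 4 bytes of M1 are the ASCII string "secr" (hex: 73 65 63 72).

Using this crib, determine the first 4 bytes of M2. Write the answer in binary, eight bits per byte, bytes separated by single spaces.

First, E_a ⊕ E_b = (M1 ⊕ K) ⊕ (M2 ⊕ K) = M1 ⊕ M2, so the key drops out. Then M2 = (M1 ⊕ M2) ⊕ M1 over the first 4 bytes.
byte 0: (28 ^ dc) ^ 73 = f4 ^ 73 = 87
byte 1: (98 ^ fa) ^ 65 = 62 ^ 65 = 07
byte 2: (92 ^ ad) ^ 63 = 3f ^ 63 = 5c
byte 3: (ab ^ ed) ^ 72 = 46 ^ 72 = 34

10000111 00000111 01011100 00110100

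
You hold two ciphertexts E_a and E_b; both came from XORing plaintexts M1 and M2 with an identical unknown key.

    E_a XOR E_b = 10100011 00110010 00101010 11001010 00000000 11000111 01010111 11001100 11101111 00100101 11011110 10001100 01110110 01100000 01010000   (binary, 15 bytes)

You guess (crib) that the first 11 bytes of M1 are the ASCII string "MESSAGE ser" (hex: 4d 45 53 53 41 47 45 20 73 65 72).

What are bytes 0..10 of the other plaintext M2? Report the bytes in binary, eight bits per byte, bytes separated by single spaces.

Since E_a ⊕ E_b = M1 ⊕ M2, XORing with the guessed M1 bytes yields the corresponding M2 bytes: M2 = (E_a ⊕ E_b) ⊕ M1.
163 ^  77 = 238
 50 ^  69 = 119
 42 ^  83 = 121
202 ^  83 = 153
  0 ^  65 =  65
199 ^  71 = 128
 87 ^  69 =  18
204 ^  32 = 236
239 ^ 115 = 156
 37 ^ 101 =  64
222 ^ 114 = 172

11101110 01110111 01111001 10011001 01000001 10000000 00010010 11101100 10011100 01000000 10101100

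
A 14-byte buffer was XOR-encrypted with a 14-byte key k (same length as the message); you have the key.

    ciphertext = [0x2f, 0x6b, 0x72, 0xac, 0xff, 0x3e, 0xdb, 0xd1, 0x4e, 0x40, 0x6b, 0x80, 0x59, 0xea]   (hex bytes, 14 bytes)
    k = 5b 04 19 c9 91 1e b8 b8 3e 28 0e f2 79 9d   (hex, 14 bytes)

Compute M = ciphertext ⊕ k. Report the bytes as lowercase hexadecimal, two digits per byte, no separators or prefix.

2f XOR 5b = 74
6b XOR 04 = 6f
72 XOR 19 = 6b
ac XOR c9 = 65
ff XOR 91 = 6e
3e XOR 1e = 20
db XOR b8 = 63
d1 XOR b8 = 69
4e XOR 3e = 70
40 XOR 28 = 68
6b XOR 0e = 65
80 XOR f2 = 72
59 XOR 79 = 20
ea XOR 9d = 77

746f6b656e206369706865722077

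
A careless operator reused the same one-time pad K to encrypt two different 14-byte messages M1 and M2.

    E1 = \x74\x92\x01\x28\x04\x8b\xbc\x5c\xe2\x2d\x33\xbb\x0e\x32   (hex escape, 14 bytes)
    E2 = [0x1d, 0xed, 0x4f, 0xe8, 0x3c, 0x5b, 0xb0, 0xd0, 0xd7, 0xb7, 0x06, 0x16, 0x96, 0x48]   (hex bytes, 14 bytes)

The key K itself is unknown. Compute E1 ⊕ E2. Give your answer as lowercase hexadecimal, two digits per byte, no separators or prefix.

E1 ⊕ E2 = (M1 ⊕ K) ⊕ (M2 ⊕ K) = M1 ⊕ M2 — the shared key cancels under XOR.
116 xor  29 = 105
146 xor 237 = 127
  1 xor  79 =  78
 40 xor 232 = 192
  4 xor  60 =  56
139 xor  91 = 208
188 xor 176 =  12
 92 xor 208 = 140
226 xor 215 =  53
 45 xor 183 = 154
 51 xor   6 =  53
187 xor  22 = 173
 14 xor 150 = 152
 50 xor  72 = 122

697f4ec038d00c8c359a35ad987a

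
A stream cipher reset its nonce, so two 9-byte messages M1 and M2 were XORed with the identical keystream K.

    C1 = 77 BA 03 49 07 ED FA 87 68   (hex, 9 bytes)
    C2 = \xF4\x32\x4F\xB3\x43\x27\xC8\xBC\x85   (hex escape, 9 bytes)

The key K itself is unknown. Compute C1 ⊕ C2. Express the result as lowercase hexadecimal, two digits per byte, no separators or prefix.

83884cfa44ca323bed

C1 ⊕ C2 = (M1 ⊕ K) ⊕ (M2 ⊕ K) = M1 ⊕ M2 — the shared key cancels under XOR.
01110111 ⊕ 11110100 = 10000011
10111010 ⊕ 00110010 = 10001000
00000011 ⊕ 01001111 = 01001100
01001001 ⊕ 10110011 = 11111010
00000111 ⊕ 01000011 = 01000100
11101101 ⊕ 00100111 = 11001010
11111010 ⊕ 11001000 = 00110010
10000111 ⊕ 10111100 = 00111011
01101000 ⊕ 10000101 = 11101101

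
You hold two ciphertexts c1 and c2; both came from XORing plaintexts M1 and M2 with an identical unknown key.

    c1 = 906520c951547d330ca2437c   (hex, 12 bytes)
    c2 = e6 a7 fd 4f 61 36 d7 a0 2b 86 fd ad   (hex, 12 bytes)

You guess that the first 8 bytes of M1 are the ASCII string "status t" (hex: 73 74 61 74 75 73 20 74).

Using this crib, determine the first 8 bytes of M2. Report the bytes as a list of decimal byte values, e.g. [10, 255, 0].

First, c1 ⊕ c2 = (M1 ⊕ K) ⊕ (M2 ⊕ K) = M1 ⊕ M2, so the key drops out. Then M2 = (M1 ⊕ M2) ⊕ M1 over the first 8 bytes.
byte 0: (90 ⊕ e6) ⊕ 73 = 76 ⊕ 73 = 05
byte 1: (65 ⊕ a7) ⊕ 74 = c2 ⊕ 74 = b6
byte 2: (20 ⊕ fd) ⊕ 61 = dd ⊕ 61 = bc
byte 3: (c9 ⊕ 4f) ⊕ 74 = 86 ⊕ 74 = f2
byte 4: (51 ⊕ 61) ⊕ 75 = 30 ⊕ 75 = 45
byte 5: (54 ⊕ 36) ⊕ 73 = 62 ⊕ 73 = 11
byte 6: (7d ⊕ d7) ⊕ 20 = aa ⊕ 20 = 8a
byte 7: (33 ⊕ a0) ⊕ 74 = 93 ⊕ 74 = e7

[5, 182, 188, 242, 69, 17, 138, 231]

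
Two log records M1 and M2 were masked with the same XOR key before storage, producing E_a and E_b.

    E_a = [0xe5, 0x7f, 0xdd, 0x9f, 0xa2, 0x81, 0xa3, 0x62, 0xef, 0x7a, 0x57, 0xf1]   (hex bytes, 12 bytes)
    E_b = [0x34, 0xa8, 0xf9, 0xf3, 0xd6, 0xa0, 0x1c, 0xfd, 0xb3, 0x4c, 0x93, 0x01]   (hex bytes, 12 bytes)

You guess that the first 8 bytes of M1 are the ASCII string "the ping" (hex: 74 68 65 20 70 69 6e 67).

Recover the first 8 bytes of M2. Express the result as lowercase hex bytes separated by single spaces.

First, E_a ⊕ E_b = (M1 ⊕ K) ⊕ (M2 ⊕ K) = M1 ⊕ M2, so the key drops out. Then M2 = (M1 ⊕ M2) ⊕ M1 over the first 8 bytes.
byte 0: (e5 ⊕ 34) ⊕ 74 = d1 ⊕ 74 = a5
byte 1: (7f ⊕ a8) ⊕ 68 = d7 ⊕ 68 = bf
byte 2: (dd ⊕ f9) ⊕ 65 = 24 ⊕ 65 = 41
byte 3: (9f ⊕ f3) ⊕ 20 = 6c ⊕ 20 = 4c
byte 4: (a2 ⊕ d6) ⊕ 70 = 74 ⊕ 70 = 04
byte 5: (81 ⊕ a0) ⊕ 69 = 21 ⊕ 69 = 48
byte 6: (a3 ⊕ 1c) ⊕ 6e = bf ⊕ 6e = d1
byte 7: (62 ⊕ fd) ⊕ 67 = 9f ⊕ 67 = f8

a5 bf 41 4c 04 48 d1 f8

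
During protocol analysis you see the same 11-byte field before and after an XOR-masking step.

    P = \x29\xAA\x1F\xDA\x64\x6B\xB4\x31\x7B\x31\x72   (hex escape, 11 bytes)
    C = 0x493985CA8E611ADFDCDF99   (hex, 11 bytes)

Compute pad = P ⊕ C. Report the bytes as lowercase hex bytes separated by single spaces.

60 93 9a 10 ea 0a ae ee a7 ee eb

Since C = P ⊕ pad, XORing both sides with P gives pad = P ⊕ C.
29 ^ 49 = 60
aa ^ 39 = 93
1f ^ 85 = 9a
da ^ ca = 10
64 ^ 8e = ea
6b ^ 61 = 0a
b4 ^ 1a = ae
31 ^ df = ee
7b ^ dc = a7
31 ^ df = ee
72 ^ 99 = eb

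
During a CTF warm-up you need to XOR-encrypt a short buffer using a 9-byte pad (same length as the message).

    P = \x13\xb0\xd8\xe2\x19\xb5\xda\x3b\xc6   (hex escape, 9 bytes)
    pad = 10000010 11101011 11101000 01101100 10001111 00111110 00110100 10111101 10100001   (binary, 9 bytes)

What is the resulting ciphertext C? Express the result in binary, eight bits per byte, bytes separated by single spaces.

10010001 01011011 00110000 10001110 10010110 10001011 11101110 10000110 01100111

XOR is its own inverse, so applying the key byte-wise gives the result directly.
13 ^ 82 = 91
b0 ^ eb = 5b
d8 ^ e8 = 30
e2 ^ 6c = 8e
19 ^ 8f = 96
b5 ^ 3e = 8b
da ^ 34 = ee
3b ^ bd = 86
c6 ^ a1 = 67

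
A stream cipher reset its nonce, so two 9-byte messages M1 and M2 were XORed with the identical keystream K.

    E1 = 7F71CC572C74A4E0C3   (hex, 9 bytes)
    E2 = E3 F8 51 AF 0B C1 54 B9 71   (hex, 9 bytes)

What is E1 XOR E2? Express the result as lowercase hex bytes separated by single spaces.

9c 89 9d f8 27 b5 f0 59 b2

E1 ⊕ E2 = (M1 ⊕ K) ⊕ (M2 ⊕ K) = M1 ⊕ M2 — the shared key cancels under XOR.
01111111 ⊕ 11100011 = 10011100
01110001 ⊕ 11111000 = 10001001
11001100 ⊕ 01010001 = 10011101
01010111 ⊕ 10101111 = 11111000
00101100 ⊕ 00001011 = 00100111
01110100 ⊕ 11000001 = 10110101
10100100 ⊕ 01010100 = 11110000
11100000 ⊕ 10111001 = 01011001
11000011 ⊕ 01110001 = 10110010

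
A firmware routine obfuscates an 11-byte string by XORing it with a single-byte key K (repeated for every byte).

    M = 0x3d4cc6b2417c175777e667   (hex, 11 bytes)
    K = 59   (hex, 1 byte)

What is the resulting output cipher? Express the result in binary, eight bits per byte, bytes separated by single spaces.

01100100 00010101 10011111 11101011 00011000 00100101 01001110 00001110 00101110 10111111 00111110

The 1-byte key repeats, so the effective keystream is 59 59 59 59 59 59 59 59 59 59 59.
byte 0: 00111101 ⊕ 01011001 = 01100100
byte 1: 01001100 ⊕ 01011001 = 00010101
byte 2: 11000110 ⊕ 01011001 = 10011111
byte 3: 10110010 ⊕ 01011001 = 11101011
byte 4: 01000001 ⊕ 01011001 = 00011000
byte 5: 01111100 ⊕ 01011001 = 00100101
byte 6: 00010111 ⊕ 01011001 = 01001110
byte 7: 01010111 ⊕ 01011001 = 00001110
byte 8: 01110111 ⊕ 01011001 = 00101110
byte 9: 11100110 ⊕ 01011001 = 10111111
byte 10: 01100111 ⊕ 01011001 = 00111110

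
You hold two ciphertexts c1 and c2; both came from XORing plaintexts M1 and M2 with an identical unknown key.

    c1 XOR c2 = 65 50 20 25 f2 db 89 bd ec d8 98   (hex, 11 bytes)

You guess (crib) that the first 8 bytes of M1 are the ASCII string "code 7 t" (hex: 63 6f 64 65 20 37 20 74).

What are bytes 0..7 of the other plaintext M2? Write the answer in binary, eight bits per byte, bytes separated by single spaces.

00000110 00111111 01000100 01000000 11010010 11101100 10101001 11001001

Since c1 ⊕ c2 = M1 ⊕ M2, XORing with the guessed M1 bytes yields the corresponding M2 bytes: M2 = (c1 ⊕ c2) ⊕ M1.
65 ^ 63 = 06
50 ^ 6f = 3f
20 ^ 64 = 44
25 ^ 65 = 40
f2 ^ 20 = d2
db ^ 37 = ec
89 ^ 20 = a9
bd ^ 74 = c9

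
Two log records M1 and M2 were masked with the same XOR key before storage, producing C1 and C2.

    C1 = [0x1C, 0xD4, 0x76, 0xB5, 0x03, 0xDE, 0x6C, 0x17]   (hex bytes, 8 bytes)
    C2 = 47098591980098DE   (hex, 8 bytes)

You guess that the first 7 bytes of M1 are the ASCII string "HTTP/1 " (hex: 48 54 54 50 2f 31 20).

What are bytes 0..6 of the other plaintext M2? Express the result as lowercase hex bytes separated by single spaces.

First, C1 ⊕ C2 = (M1 ⊕ K) ⊕ (M2 ⊕ K) = M1 ⊕ M2, so the key drops out. Then M2 = (M1 ⊕ M2) ⊕ M1 over the first 7 bytes.
byte 0: (1c xor 47) xor 48 = 5b xor 48 = 13
byte 1: (d4 xor 09) xor 54 = dd xor 54 = 89
byte 2: (76 xor 85) xor 54 = f3 xor 54 = a7
byte 3: (b5 xor 91) xor 50 = 24 xor 50 = 74
byte 4: (03 xor 98) xor 2f = 9b xor 2f = b4
byte 5: (de xor 00) xor 31 = de xor 31 = ef
byte 6: (6c xor 98) xor 20 = f4 xor 20 = d4

13 89 a7 74 b4 ef d4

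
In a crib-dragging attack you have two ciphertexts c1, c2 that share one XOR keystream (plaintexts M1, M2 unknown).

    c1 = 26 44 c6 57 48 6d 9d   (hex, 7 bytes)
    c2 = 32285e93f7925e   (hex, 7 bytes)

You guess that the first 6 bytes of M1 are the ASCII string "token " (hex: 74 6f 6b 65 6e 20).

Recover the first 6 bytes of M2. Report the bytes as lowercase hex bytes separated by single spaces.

60 03 f3 a1 d1 df

First, c1 ⊕ c2 = (M1 ⊕ K) ⊕ (M2 ⊕ K) = M1 ⊕ M2, so the key drops out. Then M2 = (M1 ⊕ M2) ⊕ M1 over the first 6 bytes.
byte 0: (26 xor 32) xor 74 = 14 xor 74 = 60
byte 1: (44 xor 28) xor 6f = 6c xor 6f = 03
byte 2: (c6 xor 5e) xor 6b = 98 xor 6b = f3
byte 3: (57 xor 93) xor 65 = c4 xor 65 = a1
byte 4: (48 xor f7) xor 6e = bf xor 6e = d1
byte 5: (6d xor 92) xor 20 = ff xor 20 = df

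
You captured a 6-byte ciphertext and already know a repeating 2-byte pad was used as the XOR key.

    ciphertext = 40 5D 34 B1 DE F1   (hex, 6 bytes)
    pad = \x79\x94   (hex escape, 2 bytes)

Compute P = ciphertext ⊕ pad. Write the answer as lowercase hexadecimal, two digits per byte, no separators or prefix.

The 2-byte key repeats, so the effective keystream is 79 94 79 94 79 94.
byte 0: 40 ⊕ 79 = 39
byte 1: 5d ⊕ 94 = c9
byte 2: 34 ⊕ 79 = 4d
byte 3: b1 ⊕ 94 = 25
byte 4: de ⊕ 79 = a7
byte 5: f1 ⊕ 94 = 65

39c94d25a765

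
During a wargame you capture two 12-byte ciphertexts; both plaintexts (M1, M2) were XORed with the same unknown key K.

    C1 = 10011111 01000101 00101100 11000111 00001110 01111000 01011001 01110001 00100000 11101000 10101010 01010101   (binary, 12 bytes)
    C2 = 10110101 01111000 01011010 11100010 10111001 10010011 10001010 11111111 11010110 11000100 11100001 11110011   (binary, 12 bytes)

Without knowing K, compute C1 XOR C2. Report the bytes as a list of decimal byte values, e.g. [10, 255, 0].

[42, 61, 118, 37, 183, 235, 211, 142, 246, 44, 75, 166]

C1 ⊕ C2 = (M1 ⊕ K) ⊕ (M2 ⊕ K) = M1 ⊕ M2 — the shared key cancels under XOR.
byte 0: 9f ⊕ b5 = 2a
byte 1: 45 ⊕ 78 = 3d
byte 2: 2c ⊕ 5a = 76
byte 3: c7 ⊕ e2 = 25
byte 4: 0e ⊕ b9 = b7
byte 5: 78 ⊕ 93 = eb
byte 6: 59 ⊕ 8a = d3
byte 7: 71 ⊕ ff = 8e
byte 8: 20 ⊕ d6 = f6
byte 9: e8 ⊕ c4 = 2c
byte 10: aa ⊕ e1 = 4b
byte 11: 55 ⊕ f3 = a6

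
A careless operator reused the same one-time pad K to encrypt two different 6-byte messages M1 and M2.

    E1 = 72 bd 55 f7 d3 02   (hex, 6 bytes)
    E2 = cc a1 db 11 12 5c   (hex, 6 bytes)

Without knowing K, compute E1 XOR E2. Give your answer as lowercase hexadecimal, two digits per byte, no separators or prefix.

be1c8ee6c15e

E1 ⊕ E2 = (M1 ⊕ K) ⊕ (M2 ⊕ K) = M1 ⊕ M2 — the shared key cancels under XOR.
byte 0: 72 xor cc = be
byte 1: bd xor a1 = 1c
byte 2: 55 xor db = 8e
byte 3: f7 xor 11 = e6
byte 4: d3 xor 12 = c1
byte 5: 02 xor 5c = 5e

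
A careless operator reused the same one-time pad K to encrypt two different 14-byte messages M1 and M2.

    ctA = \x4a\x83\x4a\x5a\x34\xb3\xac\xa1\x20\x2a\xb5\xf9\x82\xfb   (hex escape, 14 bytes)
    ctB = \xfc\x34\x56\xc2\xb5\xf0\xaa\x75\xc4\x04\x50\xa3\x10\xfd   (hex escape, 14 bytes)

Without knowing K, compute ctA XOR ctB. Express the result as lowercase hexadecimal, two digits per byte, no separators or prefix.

b6b71c98814306d4e42ee55a9206

ctA ⊕ ctB = (M1 ⊕ K) ⊕ (M2 ⊕ K) = M1 ⊕ M2 — the shared key cancels under XOR.
byte 0: 4a ^ fc = b6
byte 1: 83 ^ 34 = b7
byte 2: 4a ^ 56 = 1c
byte 3: 5a ^ c2 = 98
byte 4: 34 ^ b5 = 81
byte 5: b3 ^ f0 = 43
byte 6: ac ^ aa = 06
byte 7: a1 ^ 75 = d4
byte 8: 20 ^ c4 = e4
byte 9: 2a ^ 04 = 2e
byte 10: b5 ^ 50 = e5
byte 11: f9 ^ a3 = 5a
byte 12: 82 ^ 10 = 92
byte 13: fb ^ fd = 06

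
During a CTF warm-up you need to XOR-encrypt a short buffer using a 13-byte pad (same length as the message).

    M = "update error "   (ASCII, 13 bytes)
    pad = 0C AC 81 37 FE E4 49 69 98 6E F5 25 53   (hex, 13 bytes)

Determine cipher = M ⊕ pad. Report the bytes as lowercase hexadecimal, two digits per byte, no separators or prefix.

XOR is its own inverse, so applying the key byte-wise gives the result directly.
byte 0: 75 xor 0c = 79
byte 1: 70 xor ac = dc
byte 2: 64 xor 81 = e5
byte 3: 61 xor 37 = 56
byte 4: 74 xor fe = 8a
byte 5: 65 xor e4 = 81
byte 6: 20 xor 49 = 69
byte 7: 65 xor 69 = 0c
byte 8: 72 xor 98 = ea
byte 9: 72 xor 6e = 1c
byte 10: 6f xor f5 = 9a
byte 11: 72 xor 25 = 57
byte 12: 20 xor 53 = 73

79dce5568a81690cea1c9a5773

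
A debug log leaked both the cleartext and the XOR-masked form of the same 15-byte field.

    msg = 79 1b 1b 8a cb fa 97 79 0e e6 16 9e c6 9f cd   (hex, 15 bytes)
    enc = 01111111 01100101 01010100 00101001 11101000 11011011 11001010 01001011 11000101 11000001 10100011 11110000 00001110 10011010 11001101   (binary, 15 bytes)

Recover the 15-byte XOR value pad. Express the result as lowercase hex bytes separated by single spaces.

Since enc = msg ⊕ pad, XORing both sides with msg gives pad = msg ⊕ enc.
byte 0: 79 XOR 7f = 06
byte 1: 1b XOR 65 = 7e
byte 2: 1b XOR 54 = 4f
byte 3: 8a XOR 29 = a3
byte 4: cb XOR e8 = 23
byte 5: fa XOR db = 21
byte 6: 97 XOR ca = 5d
byte 7: 79 XOR 4b = 32
byte 8: 0e XOR c5 = cb
byte 9: e6 XOR c1 = 27
byte 10: 16 XOR a3 = b5
byte 11: 9e XOR f0 = 6e
byte 12: c6 XOR 0e = c8
byte 13: 9f XOR 9a = 05
byte 14: cd XOR cd = 00

06 7e 4f a3 23 21 5d 32 cb 27 b5 6e c8 05 00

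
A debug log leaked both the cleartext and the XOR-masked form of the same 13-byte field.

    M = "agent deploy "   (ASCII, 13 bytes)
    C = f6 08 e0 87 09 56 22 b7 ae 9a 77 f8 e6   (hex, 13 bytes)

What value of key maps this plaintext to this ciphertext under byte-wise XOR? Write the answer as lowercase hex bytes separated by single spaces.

97 6f 85 e9 7d 76 46 d2 de f6 18 81 c6

Since C = M ⊕ key, XORing both sides with M gives key = M ⊕ C.
01100001 xor 11110110 = 10010111
01100111 xor 00001000 = 01101111
01100101 xor 11100000 = 10000101
01101110 xor 10000111 = 11101001
01110100 xor 00001001 = 01111101
00100000 xor 01010110 = 01110110
01100100 xor 00100010 = 01000110
01100101 xor 10110111 = 11010010
01110000 xor 10101110 = 11011110
01101100 xor 10011010 = 11110110
01101111 xor 01110111 = 00011000
01111001 xor 11111000 = 10000001
00100000 xor 11100110 = 11000110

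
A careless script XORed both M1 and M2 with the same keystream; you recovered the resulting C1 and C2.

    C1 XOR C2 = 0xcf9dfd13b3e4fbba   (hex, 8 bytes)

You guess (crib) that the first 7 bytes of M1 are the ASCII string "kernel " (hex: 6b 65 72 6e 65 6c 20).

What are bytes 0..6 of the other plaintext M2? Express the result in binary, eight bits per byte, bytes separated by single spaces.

Since C1 ⊕ C2 = M1 ⊕ M2, XORing with the guessed M1 bytes yields the corresponding M2 bytes: M2 = (C1 ⊕ C2) ⊕ M1.
11001111 xor 01101011 = 10100100
10011101 xor 01100101 = 11111000
11111101 xor 01110010 = 10001111
00010011 xor 01101110 = 01111101
10110011 xor 01100101 = 11010110
11100100 xor 01101100 = 10001000
11111011 xor 00100000 = 11011011

10100100 11111000 10001111 01111101 11010110 10001000 11011011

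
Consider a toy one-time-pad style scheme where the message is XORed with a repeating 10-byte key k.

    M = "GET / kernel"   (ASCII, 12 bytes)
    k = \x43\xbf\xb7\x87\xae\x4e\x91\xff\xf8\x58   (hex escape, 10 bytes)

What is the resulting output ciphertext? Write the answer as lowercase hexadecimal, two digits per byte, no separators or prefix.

The 10-byte key repeats, so the effective keystream is 43 bf b7 87 ae 4e 91 ff f8 58 43 bf.
byte 0: 47 XOR 43 = 04
byte 1: 45 XOR bf = fa
byte 2: 54 XOR b7 = e3
byte 3: 20 XOR 87 = a7
byte 4: 2f XOR ae = 81
byte 5: 20 XOR 4e = 6e
byte 6: 6b XOR 91 = fa
byte 7: 65 XOR ff = 9a
byte 8: 72 XOR f8 = 8a
byte 9: 6e XOR 58 = 36
byte 10: 65 XOR 43 = 26
byte 11: 6c XOR bf = d3

04fae3a7816efa9a8a3626d3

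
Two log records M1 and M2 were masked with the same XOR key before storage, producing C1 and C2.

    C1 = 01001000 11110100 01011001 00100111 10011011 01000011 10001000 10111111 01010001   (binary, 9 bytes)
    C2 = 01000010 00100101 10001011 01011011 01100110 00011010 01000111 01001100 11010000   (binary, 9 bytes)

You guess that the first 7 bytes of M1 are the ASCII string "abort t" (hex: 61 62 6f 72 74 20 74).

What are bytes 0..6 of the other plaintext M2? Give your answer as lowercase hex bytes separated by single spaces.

6b b3 bd 0e 89 79 bb

First, C1 ⊕ C2 = (M1 ⊕ K) ⊕ (M2 ⊕ K) = M1 ⊕ M2, so the key drops out. Then M2 = (M1 ⊕ M2) ⊕ M1 over the first 7 bytes.
byte 0: (48 xor 42) xor 61 = 0a xor 61 = 6b
byte 1: (f4 xor 25) xor 62 = d1 xor 62 = b3
byte 2: (59 xor 8b) xor 6f = d2 xor 6f = bd
byte 3: (27 xor 5b) xor 72 = 7c xor 72 = 0e
byte 4: (9b xor 66) xor 74 = fd xor 74 = 89
byte 5: (43 xor 1a) xor 20 = 59 xor 20 = 79
byte 6: (88 xor 47) xor 74 = cf xor 74 = bb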